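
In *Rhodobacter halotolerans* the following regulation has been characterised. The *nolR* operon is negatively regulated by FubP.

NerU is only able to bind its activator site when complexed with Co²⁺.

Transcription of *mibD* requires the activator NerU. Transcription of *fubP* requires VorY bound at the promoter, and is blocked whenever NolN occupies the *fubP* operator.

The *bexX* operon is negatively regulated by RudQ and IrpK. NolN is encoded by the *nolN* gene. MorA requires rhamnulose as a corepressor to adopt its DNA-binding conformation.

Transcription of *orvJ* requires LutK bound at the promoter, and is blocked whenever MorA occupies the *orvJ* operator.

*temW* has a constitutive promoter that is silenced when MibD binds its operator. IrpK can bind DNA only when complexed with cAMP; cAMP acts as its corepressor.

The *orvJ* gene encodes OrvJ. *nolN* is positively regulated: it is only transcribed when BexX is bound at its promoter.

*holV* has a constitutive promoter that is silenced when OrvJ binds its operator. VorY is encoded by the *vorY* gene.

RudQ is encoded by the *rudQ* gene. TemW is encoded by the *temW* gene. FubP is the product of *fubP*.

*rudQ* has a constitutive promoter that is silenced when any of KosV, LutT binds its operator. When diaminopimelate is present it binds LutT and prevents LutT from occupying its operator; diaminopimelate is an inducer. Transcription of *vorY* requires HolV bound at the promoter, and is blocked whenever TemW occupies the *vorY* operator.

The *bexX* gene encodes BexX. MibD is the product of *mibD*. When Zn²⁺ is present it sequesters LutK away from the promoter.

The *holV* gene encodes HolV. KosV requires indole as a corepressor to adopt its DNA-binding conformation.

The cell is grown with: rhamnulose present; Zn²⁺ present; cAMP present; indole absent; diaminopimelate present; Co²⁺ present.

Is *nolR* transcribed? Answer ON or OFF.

Indole is absent, so KosV is inactive.
Diaminopimelate is present, so LutT is inactive.
With no repressor bound, *rudQ* is transcribed.
So RudQ is produced and active.
cAMP is present, so IrpK is active.
With repressor RudQ bound, *bexX* is not transcribed.
So BexX is not produced.
Required activator BexX is absent, so *nolN* is not transcribed.
So NolN is not produced.
Rhamnulose is present, so MorA is active.
Zn²⁺ is present, so LutK is inactive.
With repressor MorA bound, *orvJ* is not transcribed.
So OrvJ is not produced.
With no repressor bound, *holV* is transcribed.
So HolV is produced and active.
Co²⁺ is present, so NerU is active.
No repressor is bound and NerU is active, so *mibD* is transcribed.
So MibD is produced and active.
With repressor MibD bound, *temW* is not transcribed.
So TemW is not produced.
No repressor is bound and HolV is active, so *vorY* is transcribed.
So VorY is produced and active.
No repressor is bound and VorY is active, so *fubP* is transcribed.
So FubP is produced and active.
With repressor FubP bound, *nolR* is not transcribed.

OFF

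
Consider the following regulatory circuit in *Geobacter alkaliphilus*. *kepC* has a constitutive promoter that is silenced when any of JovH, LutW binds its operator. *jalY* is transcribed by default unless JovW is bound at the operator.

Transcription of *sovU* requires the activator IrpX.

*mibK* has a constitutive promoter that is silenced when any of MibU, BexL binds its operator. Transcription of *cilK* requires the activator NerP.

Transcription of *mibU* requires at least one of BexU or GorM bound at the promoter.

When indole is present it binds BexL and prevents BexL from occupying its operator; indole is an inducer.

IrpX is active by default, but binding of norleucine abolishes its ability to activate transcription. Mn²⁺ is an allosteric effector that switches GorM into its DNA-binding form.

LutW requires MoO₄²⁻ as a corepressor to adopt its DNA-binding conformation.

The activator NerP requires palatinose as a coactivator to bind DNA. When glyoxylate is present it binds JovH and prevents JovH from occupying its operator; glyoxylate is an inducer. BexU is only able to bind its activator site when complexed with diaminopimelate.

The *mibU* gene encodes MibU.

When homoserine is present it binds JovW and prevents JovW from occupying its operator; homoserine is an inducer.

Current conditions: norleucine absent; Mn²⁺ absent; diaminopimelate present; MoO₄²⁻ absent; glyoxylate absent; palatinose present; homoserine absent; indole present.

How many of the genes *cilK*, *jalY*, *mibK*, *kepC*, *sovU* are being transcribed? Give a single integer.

2

Palatinose is present, so NerP is active.
No repressor is bound and NerP is active, so *cilK* is transcribed.
→ *cilK* is ON.
Homoserine is absent, so JovW is active.
With repressor JovW bound, *jalY* is not transcribed.
→ *jalY* is OFF.
Diaminopimelate is present, so BexU is active.
Mn²⁺ is absent, so GorM is inactive.
Activator BexU is present, so *mibU* is transcribed.
So MibU is produced and active.
Indole is present, so BexL is inactive.
With repressor MibU bound, *mibK* is not transcribed.
→ *mibK* is OFF.
Glyoxylate is absent, so JovH is active.
MoO₄²⁻ is absent, so LutW is inactive.
With repressor JovH bound, *kepC* is not transcribed.
→ *kepC* is OFF.
Norleucine is absent, so IrpX is active.
No repressor is bound and IrpX is active, so *sovU* is transcribed.
→ *sovU* is ON.
2 of the 5 genes are transcribed.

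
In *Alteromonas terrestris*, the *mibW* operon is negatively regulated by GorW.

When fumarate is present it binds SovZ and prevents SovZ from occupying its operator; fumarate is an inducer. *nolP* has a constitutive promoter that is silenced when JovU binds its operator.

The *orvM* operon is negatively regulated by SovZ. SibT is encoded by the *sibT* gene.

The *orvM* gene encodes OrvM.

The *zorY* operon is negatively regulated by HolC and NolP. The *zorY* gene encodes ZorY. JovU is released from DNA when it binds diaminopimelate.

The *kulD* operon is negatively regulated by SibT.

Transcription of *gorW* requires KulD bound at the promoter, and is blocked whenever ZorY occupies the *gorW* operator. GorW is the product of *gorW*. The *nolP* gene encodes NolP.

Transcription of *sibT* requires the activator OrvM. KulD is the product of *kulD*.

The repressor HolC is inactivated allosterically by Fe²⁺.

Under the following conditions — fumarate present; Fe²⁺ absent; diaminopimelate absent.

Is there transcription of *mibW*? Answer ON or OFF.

Fumarate is present, so SovZ is inactive.
With no repressor bound, *orvM* is transcribed.
So OrvM is produced and active.
No repressor is bound and OrvM is active, so *sibT* is transcribed.
So SibT is produced and active.
With repressor SibT bound, *kulD* is not transcribed.
So KulD is not produced.
Fe²⁺ is absent, so HolC is active.
Diaminopimelate is absent, so JovU is active.
With repressor JovU bound, *nolP* is not transcribed.
So NolP is not produced.
With repressor HolC bound, *zorY* is not transcribed.
So ZorY is not produced.
Required activator KulD is absent, so *gorW* is not transcribed.
So GorW is not produced.
With no repressor bound, *mibW* is transcribed.

ON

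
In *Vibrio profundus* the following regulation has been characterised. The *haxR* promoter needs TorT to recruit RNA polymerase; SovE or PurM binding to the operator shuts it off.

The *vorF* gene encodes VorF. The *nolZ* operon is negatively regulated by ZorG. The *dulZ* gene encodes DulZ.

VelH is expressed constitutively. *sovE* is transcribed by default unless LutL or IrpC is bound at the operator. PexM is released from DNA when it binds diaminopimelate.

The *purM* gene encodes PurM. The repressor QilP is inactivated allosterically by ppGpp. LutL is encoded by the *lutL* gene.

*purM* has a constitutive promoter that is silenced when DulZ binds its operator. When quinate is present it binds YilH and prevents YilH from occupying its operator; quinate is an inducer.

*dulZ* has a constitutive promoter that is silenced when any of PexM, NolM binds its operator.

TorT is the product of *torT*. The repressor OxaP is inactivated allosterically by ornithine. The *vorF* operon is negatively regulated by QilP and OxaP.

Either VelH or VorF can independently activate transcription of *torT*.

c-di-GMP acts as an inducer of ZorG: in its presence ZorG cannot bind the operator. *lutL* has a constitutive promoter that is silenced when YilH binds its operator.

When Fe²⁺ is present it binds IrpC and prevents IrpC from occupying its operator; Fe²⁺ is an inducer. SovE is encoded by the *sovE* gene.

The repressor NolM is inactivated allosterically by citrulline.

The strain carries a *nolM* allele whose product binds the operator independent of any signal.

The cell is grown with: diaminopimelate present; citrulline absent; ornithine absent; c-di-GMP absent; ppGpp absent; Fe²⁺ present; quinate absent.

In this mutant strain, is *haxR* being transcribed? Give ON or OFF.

Quinate is absent, so YilH is active.
With repressor YilH bound, *lutL* is not transcribed.
So LutL is not produced.
Fe²⁺ is present, so IrpC is inactive.
With no repressor bound, *sovE* is transcribed.
So SovE is produced and active.
Diaminopimelate is present, so PexM is inactive.
NolM is constitutively active in this strain.
With repressor NolM bound, *dulZ* is not transcribed.
So DulZ is not produced.
With no repressor bound, *purM* is transcribed.
So PurM is produced and active.
VelH is produced constitutively and is active.
ppGpp is absent, so QilP is active.
Ornithine is absent, so OxaP is active.
With repressor QilP bound, *vorF* is not transcribed.
So VorF is not produced.
Activator VelH is present, so *torT* is transcribed.
So TorT is produced and active.
With repressor SovE bound, *haxR* is not transcribed.

OFF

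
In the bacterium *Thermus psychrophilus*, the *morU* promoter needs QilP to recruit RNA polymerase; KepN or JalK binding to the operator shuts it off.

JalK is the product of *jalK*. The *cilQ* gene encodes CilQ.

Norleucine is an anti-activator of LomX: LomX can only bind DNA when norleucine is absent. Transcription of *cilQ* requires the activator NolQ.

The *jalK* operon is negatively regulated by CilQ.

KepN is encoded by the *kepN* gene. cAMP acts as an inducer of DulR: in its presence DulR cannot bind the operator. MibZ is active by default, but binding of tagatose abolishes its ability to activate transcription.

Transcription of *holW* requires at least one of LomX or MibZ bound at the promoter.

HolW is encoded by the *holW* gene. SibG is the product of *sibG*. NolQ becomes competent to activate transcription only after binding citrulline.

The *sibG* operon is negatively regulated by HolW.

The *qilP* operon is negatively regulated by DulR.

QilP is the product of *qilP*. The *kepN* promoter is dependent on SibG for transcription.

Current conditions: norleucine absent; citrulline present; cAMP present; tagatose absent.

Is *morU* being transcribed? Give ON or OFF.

Norleucine is absent, so LomX is active.
Tagatose is absent, so MibZ is active.
Activator LomX is present, so *holW* is transcribed.
So HolW is produced and active.
With repressor HolW bound, *sibG* is not transcribed.
So SibG is not produced.
Required activator SibG is absent, so *kepN* is not transcribed.
So KepN is not produced.
cAMP is present, so DulR is inactive.
With no repressor bound, *qilP* is transcribed.
So QilP is produced and active.
Citrulline is present, so NolQ is active.
No repressor is bound and NolQ is active, so *cilQ* is transcribed.
So CilQ is produced and active.
With repressor CilQ bound, *jalK* is not transcribed.
So JalK is not produced.
No repressor is bound and QilP is active, so *morU* is transcribed.

ON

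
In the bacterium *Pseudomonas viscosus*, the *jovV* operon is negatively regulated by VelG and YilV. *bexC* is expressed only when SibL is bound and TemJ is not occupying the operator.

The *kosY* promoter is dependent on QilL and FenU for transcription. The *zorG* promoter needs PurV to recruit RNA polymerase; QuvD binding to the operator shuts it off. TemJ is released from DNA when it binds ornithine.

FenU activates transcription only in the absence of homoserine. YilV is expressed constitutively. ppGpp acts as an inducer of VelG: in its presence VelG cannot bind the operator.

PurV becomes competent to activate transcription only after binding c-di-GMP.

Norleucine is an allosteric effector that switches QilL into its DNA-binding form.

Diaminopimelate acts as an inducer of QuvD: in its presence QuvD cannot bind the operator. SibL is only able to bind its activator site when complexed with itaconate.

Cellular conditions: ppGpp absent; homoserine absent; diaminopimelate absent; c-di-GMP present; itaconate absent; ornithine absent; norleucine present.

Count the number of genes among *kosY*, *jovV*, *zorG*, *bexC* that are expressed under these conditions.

1

Norleucine is present, so QilL is active.
Homoserine is absent, so FenU is active.
No repressor is bound and QilL and FenU are active, so *kosY* is transcribed.
→ *kosY* is ON.
ppGpp is absent, so VelG is active.
YilV is produced constitutively and is active.
With repressor VelG bound, *jovV* is not transcribed.
→ *jovV* is OFF.
c-di-GMP is present, so PurV is active.
Diaminopimelate is absent, so QuvD is active.
With repressor QuvD bound, *zorG* is not transcribed.
→ *zorG* is OFF.
Itaconate is absent, so SibL is inactive.
Ornithine is absent, so TemJ is active.
With repressor TemJ bound, *bexC* is not transcribed.
→ *bexC* is OFF.
1 of the 4 genes is transcribed.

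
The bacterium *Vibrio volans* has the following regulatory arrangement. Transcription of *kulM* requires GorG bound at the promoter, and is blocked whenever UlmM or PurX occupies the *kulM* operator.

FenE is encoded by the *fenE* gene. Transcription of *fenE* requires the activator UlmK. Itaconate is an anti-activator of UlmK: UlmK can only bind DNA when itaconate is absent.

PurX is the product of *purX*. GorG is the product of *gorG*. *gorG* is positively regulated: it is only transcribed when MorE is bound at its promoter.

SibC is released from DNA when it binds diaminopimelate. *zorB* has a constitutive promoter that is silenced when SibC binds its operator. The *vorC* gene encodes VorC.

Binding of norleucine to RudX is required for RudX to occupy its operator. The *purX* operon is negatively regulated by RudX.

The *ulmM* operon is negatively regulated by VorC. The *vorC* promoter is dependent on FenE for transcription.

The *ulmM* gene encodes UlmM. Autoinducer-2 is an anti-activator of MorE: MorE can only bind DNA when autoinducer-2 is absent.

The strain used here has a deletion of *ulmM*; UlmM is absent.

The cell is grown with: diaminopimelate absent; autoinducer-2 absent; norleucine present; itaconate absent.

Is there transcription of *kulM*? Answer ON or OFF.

ON

UlmM is non-functional in this strain, so it has no effect.
Norleucine is present, so RudX is active.
With repressor RudX bound, *purX* is not transcribed.
So PurX is not produced.
Autoinducer-2 is absent, so MorE is active.
No repressor is bound and MorE is active, so *gorG* is transcribed.
So GorG is produced and active.
No repressor is bound and GorG is active, so *kulM* is transcribed.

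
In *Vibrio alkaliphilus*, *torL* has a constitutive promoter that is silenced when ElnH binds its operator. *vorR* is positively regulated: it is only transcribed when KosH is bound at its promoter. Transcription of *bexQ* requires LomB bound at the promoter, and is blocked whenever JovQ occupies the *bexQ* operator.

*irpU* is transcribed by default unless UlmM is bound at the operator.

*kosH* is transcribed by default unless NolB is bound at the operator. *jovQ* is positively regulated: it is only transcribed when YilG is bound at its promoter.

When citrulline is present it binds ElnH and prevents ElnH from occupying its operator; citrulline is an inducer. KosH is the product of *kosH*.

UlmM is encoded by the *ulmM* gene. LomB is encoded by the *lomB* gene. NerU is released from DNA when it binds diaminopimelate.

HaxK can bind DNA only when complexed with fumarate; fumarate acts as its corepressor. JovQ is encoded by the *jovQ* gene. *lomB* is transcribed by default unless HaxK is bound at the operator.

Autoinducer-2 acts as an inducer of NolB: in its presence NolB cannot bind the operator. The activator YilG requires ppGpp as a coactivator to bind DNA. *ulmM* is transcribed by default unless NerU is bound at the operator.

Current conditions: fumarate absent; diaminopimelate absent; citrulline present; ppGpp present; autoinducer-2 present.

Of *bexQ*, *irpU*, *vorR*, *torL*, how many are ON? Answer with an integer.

3

ppGpp is present, so YilG is active.
No repressor is bound and YilG is active, so *jovQ* is transcribed.
So JovQ is produced and active.
Fumarate is absent, so HaxK is inactive.
With no repressor bound, *lomB* is transcribed.
So LomB is produced and active.
With repressor JovQ bound, *bexQ* is not transcribed.
→ *bexQ* is OFF.
Diaminopimelate is absent, so NerU is active.
With repressor NerU bound, *ulmM* is not transcribed.
So UlmM is not produced.
With no repressor bound, *irpU* is transcribed.
→ *irpU* is ON.
Autoinducer-2 is present, so NolB is inactive.
With no repressor bound, *kosH* is transcribed.
So KosH is produced and active.
No repressor is bound and KosH is active, so *vorR* is transcribed.
→ *vorR* is ON.
Citrulline is present, so ElnH is inactive.
With no repressor bound, *torL* is transcribed.
→ *torL* is ON.
3 of the 4 genes are transcribed.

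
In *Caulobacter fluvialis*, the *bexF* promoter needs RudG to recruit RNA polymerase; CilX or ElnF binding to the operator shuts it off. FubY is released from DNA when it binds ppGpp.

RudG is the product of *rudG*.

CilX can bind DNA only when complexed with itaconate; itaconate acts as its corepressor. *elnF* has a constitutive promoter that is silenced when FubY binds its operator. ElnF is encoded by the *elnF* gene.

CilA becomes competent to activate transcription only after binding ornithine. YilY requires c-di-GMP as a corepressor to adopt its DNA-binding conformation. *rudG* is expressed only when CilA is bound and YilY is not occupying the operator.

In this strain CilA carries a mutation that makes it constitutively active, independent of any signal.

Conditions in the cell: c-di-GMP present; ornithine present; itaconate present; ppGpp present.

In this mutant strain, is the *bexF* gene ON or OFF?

Itaconate is present, so CilX is active.
ppGpp is present, so FubY is inactive.
With no repressor bound, *elnF* is transcribed.
So ElnF is produced and active.
c-di-GMP is present, so YilY is active.
CilA is constitutively active in this strain.
With repressor YilY bound, *rudG* is not transcribed.
So RudG is not produced.
With repressor CilX bound, *bexF* is not transcribed.

OFF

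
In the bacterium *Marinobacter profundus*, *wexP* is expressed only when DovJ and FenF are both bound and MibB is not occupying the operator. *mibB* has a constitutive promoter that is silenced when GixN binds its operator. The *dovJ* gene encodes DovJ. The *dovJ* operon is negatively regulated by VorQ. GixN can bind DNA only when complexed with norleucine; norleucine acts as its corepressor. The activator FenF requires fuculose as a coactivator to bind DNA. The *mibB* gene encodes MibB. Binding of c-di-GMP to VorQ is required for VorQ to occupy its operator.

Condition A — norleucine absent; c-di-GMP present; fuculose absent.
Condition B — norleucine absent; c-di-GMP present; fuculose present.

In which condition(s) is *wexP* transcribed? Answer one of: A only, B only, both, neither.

neither

Condition A:
Norleucine is absent, so GixN is inactive.
With no repressor bound, *mibB* is transcribed.
So MibB is produced and active.
c-di-GMP is present, so VorQ is active.
With repressor VorQ bound, *dovJ* is not transcribed.
So DovJ is not produced.
Fuculose is absent, so FenF is inactive.
With repressor MibB bound, *wexP* is not transcribed.
→ *wexP* is OFF in A.
Condition B:
Norleucine is absent, so GixN is inactive.
With no repressor bound, *mibB* is transcribed.
So MibB is produced and active.
c-di-GMP is present, so VorQ is active.
With repressor VorQ bound, *dovJ* is not transcribed.
So DovJ is not produced.
Fuculose is present, so FenF is active.
With repressor MibB bound, *wexP* is not transcribed.
→ *wexP* is OFF in B.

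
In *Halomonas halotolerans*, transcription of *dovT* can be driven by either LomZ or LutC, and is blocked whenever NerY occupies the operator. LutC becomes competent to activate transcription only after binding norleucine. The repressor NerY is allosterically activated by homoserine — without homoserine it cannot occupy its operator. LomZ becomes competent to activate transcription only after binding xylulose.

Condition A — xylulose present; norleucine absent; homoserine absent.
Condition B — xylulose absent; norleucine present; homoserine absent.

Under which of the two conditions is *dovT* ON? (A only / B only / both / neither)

Condition A:
Xylulose is present, so LomZ is active.
Norleucine is absent, so LutC is inactive.
Homoserine is absent, so NerY is inactive.
Activator LomZ is present, so *dovT* is transcribed.
→ *dovT* is ON in A.
Condition B:
Xylulose is absent, so LomZ is inactive.
Norleucine is present, so LutC is active.
Homoserine is absent, so NerY is inactive.
Activator LutC is present, so *dovT* is transcribed.
→ *dovT* is ON in B.

both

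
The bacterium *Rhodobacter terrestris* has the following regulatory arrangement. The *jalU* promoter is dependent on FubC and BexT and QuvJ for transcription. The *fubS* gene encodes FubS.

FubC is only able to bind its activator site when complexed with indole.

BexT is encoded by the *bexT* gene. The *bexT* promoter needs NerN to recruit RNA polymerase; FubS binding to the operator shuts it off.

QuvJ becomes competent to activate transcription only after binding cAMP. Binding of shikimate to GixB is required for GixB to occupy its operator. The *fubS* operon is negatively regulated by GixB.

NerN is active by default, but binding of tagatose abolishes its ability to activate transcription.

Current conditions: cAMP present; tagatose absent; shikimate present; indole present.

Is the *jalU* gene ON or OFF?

ON

Indole is present, so FubC is active.
Shikimate is present, so GixB is active.
With repressor GixB bound, *fubS* is not transcribed.
So FubS is not produced.
Tagatose is absent, so NerN is active.
No repressor is bound and NerN is active, so *bexT* is transcribed.
So BexT is produced and active.
cAMP is present, so QuvJ is active.
No repressor is bound and FubC and BexT and QuvJ are active, so *jalU* is transcribed.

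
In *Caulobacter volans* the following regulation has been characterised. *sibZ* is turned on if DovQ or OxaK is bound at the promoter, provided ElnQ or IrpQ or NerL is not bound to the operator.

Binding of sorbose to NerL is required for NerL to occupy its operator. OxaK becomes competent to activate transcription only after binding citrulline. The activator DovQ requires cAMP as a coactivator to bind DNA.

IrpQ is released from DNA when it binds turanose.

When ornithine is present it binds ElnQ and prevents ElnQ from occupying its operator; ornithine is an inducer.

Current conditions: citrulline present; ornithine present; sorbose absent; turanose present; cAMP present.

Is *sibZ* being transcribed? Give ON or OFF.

ON

Ornithine is present, so ElnQ is inactive.
cAMP is present, so DovQ is active.
Turanose is present, so IrpQ is inactive.
Citrulline is present, so OxaK is active.
Sorbose is absent, so NerL is inactive.
Activator DovQ is present, so *sibZ* is transcribed.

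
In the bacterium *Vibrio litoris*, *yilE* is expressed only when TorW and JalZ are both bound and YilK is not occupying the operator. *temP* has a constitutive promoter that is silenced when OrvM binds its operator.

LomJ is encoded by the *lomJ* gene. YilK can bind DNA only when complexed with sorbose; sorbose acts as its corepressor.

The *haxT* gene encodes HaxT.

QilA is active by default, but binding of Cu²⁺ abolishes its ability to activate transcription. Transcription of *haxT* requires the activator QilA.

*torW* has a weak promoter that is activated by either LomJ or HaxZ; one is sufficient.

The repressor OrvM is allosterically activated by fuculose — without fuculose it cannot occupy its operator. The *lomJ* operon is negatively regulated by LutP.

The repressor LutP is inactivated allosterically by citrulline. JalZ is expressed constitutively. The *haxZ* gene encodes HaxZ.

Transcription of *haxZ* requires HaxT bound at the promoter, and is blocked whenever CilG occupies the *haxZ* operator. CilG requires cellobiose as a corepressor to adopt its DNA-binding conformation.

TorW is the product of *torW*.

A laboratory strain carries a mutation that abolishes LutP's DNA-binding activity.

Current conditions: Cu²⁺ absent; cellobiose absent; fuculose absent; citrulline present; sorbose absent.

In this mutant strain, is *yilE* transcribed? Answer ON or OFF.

ON

LutP is non-functional in this strain, so it has no effect.
With no repressor bound, *lomJ* is transcribed.
So LomJ is produced and active.
Cellobiose is absent, so CilG is inactive.
Cu²⁺ is absent, so QilA is active.
No repressor is bound and QilA is active, so *haxT* is transcribed.
So HaxT is produced and active.
No repressor is bound and HaxT is active, so *haxZ* is transcribed.
So HaxZ is produced and active.
Activator LomJ is present, so *torW* is transcribed.
So TorW is produced and active.
Sorbose is absent, so YilK is inactive.
JalZ is produced constitutively and is active.
No repressor is bound and TorW and JalZ are active, so *yilE* is transcribed.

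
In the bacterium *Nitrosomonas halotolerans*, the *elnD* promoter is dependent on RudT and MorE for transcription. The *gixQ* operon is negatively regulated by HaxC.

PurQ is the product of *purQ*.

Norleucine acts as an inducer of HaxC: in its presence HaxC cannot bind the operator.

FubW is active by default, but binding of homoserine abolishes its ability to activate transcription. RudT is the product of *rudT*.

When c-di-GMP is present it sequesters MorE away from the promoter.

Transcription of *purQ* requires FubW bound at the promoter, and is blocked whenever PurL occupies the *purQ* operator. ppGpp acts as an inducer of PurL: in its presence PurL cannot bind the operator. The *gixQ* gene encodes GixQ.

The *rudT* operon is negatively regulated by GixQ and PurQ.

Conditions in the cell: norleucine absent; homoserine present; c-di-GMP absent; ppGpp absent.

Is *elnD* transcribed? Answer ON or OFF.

Norleucine is absent, so HaxC is active.
With repressor HaxC bound, *gixQ* is not transcribed.
So GixQ is not produced.
Homoserine is present, so FubW is inactive.
ppGpp is absent, so PurL is active.
With repressor PurL bound, *purQ* is not transcribed.
So PurQ is not produced.
With no repressor bound, *rudT* is transcribed.
So RudT is produced and active.
c-di-GMP is absent, so MorE is active.
No repressor is bound and RudT and MorE are active, so *elnD* is transcribed.

ON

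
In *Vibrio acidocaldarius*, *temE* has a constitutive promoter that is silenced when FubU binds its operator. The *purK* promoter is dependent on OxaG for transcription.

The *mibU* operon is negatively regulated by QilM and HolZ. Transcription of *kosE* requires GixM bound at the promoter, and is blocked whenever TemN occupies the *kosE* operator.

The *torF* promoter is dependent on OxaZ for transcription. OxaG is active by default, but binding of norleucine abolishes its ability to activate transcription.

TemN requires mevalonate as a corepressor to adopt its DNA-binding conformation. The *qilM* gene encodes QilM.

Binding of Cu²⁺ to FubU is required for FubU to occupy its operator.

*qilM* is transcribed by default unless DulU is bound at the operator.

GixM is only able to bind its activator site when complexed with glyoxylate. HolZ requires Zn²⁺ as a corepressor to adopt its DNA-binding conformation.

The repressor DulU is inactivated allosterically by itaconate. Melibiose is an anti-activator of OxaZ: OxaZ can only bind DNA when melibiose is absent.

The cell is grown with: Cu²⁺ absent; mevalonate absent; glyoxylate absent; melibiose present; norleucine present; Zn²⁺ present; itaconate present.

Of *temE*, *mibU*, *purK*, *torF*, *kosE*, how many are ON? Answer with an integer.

Cu²⁺ is absent, so FubU is inactive.
With no repressor bound, *temE* is transcribed.
→ *temE* is ON.
Itaconate is present, so DulU is inactive.
With no repressor bound, *qilM* is transcribed.
So QilM is produced and active.
Zn²⁺ is present, so HolZ is active.
With repressor QilM bound, *mibU* is not transcribed.
→ *mibU* is OFF.
Norleucine is present, so OxaG is inactive.
Required activator OxaG is absent, so *purK* is not transcribed.
→ *purK* is OFF.
Melibiose is present, so OxaZ is inactive.
Required activator OxaZ is absent, so *torF* is not transcribed.
→ *torF* is OFF.
Mevalonate is absent, so TemN is inactive.
Glyoxylate is absent, so GixM is inactive.
Required activator GixM is absent, so *kosE* is not transcribed.
→ *kosE* is OFF.
1 of the 5 genes is transcribed.

1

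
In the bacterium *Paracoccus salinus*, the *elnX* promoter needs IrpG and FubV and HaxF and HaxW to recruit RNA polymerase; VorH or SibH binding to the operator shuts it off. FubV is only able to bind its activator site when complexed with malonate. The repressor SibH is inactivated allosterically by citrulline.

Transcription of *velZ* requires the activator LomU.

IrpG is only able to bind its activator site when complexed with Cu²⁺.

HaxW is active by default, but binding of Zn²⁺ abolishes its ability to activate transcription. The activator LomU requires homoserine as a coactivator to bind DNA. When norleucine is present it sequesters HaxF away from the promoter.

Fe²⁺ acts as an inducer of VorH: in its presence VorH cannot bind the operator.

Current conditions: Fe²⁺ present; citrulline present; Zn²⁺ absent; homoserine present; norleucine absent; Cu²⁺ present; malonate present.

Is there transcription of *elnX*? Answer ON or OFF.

ON

Cu²⁺ is present, so IrpG is active.
Malonate is present, so FubV is active.
Norleucine is absent, so HaxF is active.
Fe²⁺ is present, so VorH is inactive.
Zn²⁺ is absent, so HaxW is active.
Citrulline is present, so SibH is inactive.
No repressor is bound and IrpG and FubV and HaxF and HaxW are active, so *elnX* is transcribed.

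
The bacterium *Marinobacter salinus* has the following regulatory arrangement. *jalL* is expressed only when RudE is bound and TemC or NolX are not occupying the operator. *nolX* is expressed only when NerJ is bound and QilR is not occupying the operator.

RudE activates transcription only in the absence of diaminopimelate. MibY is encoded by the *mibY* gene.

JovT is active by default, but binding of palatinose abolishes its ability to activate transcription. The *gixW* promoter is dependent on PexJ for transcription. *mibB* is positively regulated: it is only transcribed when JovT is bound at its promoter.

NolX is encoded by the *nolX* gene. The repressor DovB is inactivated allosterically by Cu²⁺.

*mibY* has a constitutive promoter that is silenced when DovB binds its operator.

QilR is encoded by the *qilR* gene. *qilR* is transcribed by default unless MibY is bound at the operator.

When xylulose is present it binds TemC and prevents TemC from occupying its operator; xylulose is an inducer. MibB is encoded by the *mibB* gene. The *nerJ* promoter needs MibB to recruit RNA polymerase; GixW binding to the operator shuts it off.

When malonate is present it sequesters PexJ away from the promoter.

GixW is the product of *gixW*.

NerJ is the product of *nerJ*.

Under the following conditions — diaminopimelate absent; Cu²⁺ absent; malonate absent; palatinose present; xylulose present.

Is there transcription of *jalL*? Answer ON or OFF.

Xylulose is present, so TemC is inactive.
Palatinose is present, so JovT is inactive.
Required activator JovT is absent, so *mibB* is not transcribed.
So MibB is not produced.
Malonate is absent, so PexJ is active.
No repressor is bound and PexJ is active, so *gixW* is transcribed.
So GixW is produced and active.
With repressor GixW bound, *nerJ* is not transcribed.
So NerJ is not produced.
Cu²⁺ is absent, so DovB is active.
With repressor DovB bound, *mibY* is not transcribed.
So MibY is not produced.
With no repressor bound, *qilR* is transcribed.
So QilR is produced and active.
With repressor QilR bound, *nolX* is not transcribed.
So NolX is not produced.
Diaminopimelate is absent, so RudE is active.
No repressor is bound and RudE is active, so *jalL* is transcribed.

ON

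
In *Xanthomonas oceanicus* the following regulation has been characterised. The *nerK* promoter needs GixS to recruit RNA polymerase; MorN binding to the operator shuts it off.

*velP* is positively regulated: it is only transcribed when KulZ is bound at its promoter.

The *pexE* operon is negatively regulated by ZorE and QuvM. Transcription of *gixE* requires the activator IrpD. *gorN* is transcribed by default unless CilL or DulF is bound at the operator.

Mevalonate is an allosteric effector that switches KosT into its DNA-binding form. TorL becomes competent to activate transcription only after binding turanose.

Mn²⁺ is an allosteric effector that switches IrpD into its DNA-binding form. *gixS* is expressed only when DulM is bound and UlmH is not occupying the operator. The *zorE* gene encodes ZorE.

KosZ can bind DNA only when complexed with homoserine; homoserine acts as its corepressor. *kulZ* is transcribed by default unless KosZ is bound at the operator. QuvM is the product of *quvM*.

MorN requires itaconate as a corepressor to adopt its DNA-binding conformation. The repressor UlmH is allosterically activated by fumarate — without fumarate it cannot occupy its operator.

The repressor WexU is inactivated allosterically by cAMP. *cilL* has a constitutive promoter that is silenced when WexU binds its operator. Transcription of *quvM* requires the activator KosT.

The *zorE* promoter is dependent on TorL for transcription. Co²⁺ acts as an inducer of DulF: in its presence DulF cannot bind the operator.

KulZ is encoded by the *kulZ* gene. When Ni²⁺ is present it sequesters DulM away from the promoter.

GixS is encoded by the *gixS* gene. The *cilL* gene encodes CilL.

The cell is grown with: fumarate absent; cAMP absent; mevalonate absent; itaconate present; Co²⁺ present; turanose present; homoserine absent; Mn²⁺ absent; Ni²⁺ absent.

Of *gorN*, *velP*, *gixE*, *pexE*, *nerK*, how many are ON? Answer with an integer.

cAMP is absent, so WexU is active.
With repressor WexU bound, *cilL* is not transcribed.
So CilL is not produced.
Co²⁺ is present, so DulF is inactive.
With no repressor bound, *gorN* is transcribed.
→ *gorN* is ON.
Homoserine is absent, so KosZ is inactive.
With no repressor bound, *kulZ* is transcribed.
So KulZ is produced and active.
No repressor is bound and KulZ is active, so *velP* is transcribed.
→ *velP* is ON.
Mn²⁺ is absent, so IrpD is inactive.
Required activator IrpD is absent, so *gixE* is not transcribed.
→ *gixE* is OFF.
Turanose is present, so TorL is active.
No repressor is bound and TorL is active, so *zorE* is transcribed.
So ZorE is produced and active.
Mevalonate is absent, so KosT is inactive.
Required activator KosT is absent, so *quvM* is not transcribed.
So QuvM is not produced.
With repressor ZorE bound, *pexE* is not transcribed.
→ *pexE* is OFF.
Ni²⁺ is absent, so DulM is active.
Fumarate is absent, so UlmH is inactive.
No repressor is bound and DulM is active, so *gixS* is transcribed.
So GixS is produced and active.
Itaconate is present, so MorN is active.
With repressor MorN bound, *nerK* is not transcribed.
→ *nerK* is OFF.
2 of the 5 genes are transcribed.

2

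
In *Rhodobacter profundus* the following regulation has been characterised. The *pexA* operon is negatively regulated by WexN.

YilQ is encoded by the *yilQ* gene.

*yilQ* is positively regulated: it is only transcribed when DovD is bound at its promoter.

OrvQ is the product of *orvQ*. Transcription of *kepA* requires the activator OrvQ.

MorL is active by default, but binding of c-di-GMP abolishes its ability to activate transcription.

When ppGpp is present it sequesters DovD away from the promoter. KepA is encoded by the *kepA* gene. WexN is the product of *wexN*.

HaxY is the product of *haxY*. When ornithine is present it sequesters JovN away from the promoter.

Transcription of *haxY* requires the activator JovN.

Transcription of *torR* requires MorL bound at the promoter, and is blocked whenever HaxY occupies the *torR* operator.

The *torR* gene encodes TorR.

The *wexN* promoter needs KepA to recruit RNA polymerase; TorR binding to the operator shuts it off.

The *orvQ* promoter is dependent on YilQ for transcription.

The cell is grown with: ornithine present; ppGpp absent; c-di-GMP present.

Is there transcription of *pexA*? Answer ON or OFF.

OFF

ppGpp is absent, so DovD is active.
No repressor is bound and DovD is active, so *yilQ* is transcribed.
So YilQ is produced and active.
No repressor is bound and YilQ is active, so *orvQ* is transcribed.
So OrvQ is produced and active.
No repressor is bound and OrvQ is active, so *kepA* is transcribed.
So KepA is produced and active.
c-di-GMP is present, so MorL is inactive.
Ornithine is present, so JovN is inactive.
Required activator JovN is absent, so *haxY* is not transcribed.
So HaxY is not produced.
Required activator MorL is absent, so *torR* is not transcribed.
So TorR is not produced.
No repressor is bound and KepA is active, so *wexN* is transcribed.
So WexN is produced and active.
With repressor WexN bound, *pexA* is not transcribed.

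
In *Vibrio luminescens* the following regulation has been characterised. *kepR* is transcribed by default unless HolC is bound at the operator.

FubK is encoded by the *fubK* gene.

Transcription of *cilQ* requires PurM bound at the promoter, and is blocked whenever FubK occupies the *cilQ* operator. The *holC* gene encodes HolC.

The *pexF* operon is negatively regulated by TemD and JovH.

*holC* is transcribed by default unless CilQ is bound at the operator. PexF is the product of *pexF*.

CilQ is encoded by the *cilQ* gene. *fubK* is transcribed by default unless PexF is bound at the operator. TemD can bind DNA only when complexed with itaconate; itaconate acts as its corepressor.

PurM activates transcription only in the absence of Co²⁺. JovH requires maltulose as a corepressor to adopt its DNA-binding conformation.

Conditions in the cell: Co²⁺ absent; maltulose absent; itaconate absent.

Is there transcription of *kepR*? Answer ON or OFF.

Itaconate is absent, so TemD is inactive.
Maltulose is absent, so JovH is inactive.
With no repressor bound, *pexF* is transcribed.
So PexF is produced and active.
With repressor PexF bound, *fubK* is not transcribed.
So FubK is not produced.
Co²⁺ is absent, so PurM is active.
No repressor is bound and PurM is active, so *cilQ* is transcribed.
So CilQ is produced and active.
With repressor CilQ bound, *holC* is not transcribed.
So HolC is not produced.
With no repressor bound, *kepR* is transcribed.

ON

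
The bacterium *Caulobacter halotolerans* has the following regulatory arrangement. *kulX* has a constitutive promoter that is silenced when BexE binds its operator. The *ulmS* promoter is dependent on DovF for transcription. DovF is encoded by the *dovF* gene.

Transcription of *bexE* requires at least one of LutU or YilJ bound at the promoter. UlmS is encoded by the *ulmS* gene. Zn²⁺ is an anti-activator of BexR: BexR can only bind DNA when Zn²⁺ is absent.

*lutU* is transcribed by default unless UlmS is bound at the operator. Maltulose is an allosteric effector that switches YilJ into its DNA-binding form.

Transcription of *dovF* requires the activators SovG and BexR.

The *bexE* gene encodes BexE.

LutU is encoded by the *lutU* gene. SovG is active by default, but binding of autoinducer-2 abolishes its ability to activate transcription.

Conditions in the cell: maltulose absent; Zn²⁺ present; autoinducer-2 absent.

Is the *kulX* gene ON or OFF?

Autoinducer-2 is absent, so SovG is active.
Zn²⁺ is present, so BexR is inactive.
Required activator BexR is absent, so *dovF* is not transcribed.
So DovF is not produced.
Required activator DovF is absent, so *ulmS* is not transcribed.
So UlmS is not produced.
With no repressor bound, *lutU* is transcribed.
So LutU is produced and active.
Maltulose is absent, so YilJ is inactive.
Activator LutU is present, so *bexE* is transcribed.
So BexE is produced and active.
With repressor BexE bound, *kulX* is not transcribed.

OFF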